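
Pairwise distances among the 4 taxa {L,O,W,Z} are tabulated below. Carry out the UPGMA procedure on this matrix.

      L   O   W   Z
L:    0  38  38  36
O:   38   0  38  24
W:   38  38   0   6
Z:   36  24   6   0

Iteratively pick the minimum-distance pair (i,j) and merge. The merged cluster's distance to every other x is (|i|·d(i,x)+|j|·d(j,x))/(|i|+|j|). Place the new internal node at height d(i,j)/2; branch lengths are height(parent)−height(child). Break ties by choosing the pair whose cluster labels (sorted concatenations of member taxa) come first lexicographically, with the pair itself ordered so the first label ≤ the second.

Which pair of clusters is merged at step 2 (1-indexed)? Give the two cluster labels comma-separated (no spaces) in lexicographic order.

O,WZ

iteration 1: select W,Z (d=6); attach at lengths (3, 3); label the merged cluster WZ
  updated: d(L,WZ)=37, d(O,WZ)=31
iteration 2: select O,WZ (d=31); attach at lengths (31/2, 25/2); label the merged cluster OWZ
  updated: d(L,OWZ)=112/3
iteration 3: select L,OWZ (d=112/3); attach at lengths (56/3, 19/6); label the merged cluster LOWZ
final tree: (L:56/3,(O:31/2,(W:3,Z:3):25/2):19/6)
total length: 335/6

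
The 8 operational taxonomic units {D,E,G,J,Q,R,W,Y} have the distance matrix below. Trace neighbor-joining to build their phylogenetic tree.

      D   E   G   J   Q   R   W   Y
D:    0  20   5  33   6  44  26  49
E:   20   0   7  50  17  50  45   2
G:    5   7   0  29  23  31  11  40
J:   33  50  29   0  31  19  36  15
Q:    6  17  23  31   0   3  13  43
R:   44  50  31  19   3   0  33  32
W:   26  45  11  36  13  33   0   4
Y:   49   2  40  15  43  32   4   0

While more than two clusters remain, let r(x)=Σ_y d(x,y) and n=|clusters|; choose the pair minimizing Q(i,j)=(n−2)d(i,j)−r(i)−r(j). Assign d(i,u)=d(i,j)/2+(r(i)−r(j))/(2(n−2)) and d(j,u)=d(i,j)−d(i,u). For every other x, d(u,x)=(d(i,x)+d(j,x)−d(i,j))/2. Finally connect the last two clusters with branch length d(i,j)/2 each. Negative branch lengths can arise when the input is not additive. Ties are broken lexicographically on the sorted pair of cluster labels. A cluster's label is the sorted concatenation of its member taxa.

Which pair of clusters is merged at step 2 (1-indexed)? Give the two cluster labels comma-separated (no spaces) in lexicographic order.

Q,R

1. join E+Y (d=2, Q=-364) ⇒ EY; edges |E|=3/2, |Y|=1/2
  updated: d(D,EY)=67/2, d(EY,G)=45/2, d(EY,J)=63/2, d(EY,Q)=29, d(EY,R)=40, d(EY,W)=47/2
2. join Q+R (d=3, Q=-260) ⇒ QR; edges |Q|=-5, |R|=8
  updated: d(D,QR)=47/2, d(EY,QR)=33, d(G,QR)=51/2, d(J,QR)=47/2, d(QR,W)=43/2
3. join D+G (d=5, Q=-194) ⇒ DG; edges |D|=6, |G|=-1
  updated: d(DG,EY)=51/2, d(DG,J)=57/2, d(DG,QR)=22, d(DG,W)=16
4. join J+QR (d=47/2, Q=-149) ⇒ JQR; edges |J|=15, |QR|=17/2
  updated: d(DG,JQR)=27/2, d(EY,JQR)=41/2, d(JQR,W)=17
5. join DG+W (d=16, Q=-159/2) ⇒ DGW; edges |DG|=61/8, |W|=67/8
  updated: d(DGW,EY)=33/2, d(DGW,JQR)=29/4
6. join DGW+EY (d=33/2, Q=-177/4) ⇒ DEGWY; edges |DGW|=13/8, |EY|=119/8
  updated: d(DEGWY,JQR)=45/8
7. join DEGWY+JQR (d=45/8) ⇒ DEGJQRWY; edges |DEGWY|=45/16, |JQR|=45/16
final tree: ((((D:6,G:-1):61/8,W:67/8):13/8,(E:3/2,Y:1/2):119/8):45/16,(J:15,(Q:-5,R:8):17/2):45/16)
total length: 573/8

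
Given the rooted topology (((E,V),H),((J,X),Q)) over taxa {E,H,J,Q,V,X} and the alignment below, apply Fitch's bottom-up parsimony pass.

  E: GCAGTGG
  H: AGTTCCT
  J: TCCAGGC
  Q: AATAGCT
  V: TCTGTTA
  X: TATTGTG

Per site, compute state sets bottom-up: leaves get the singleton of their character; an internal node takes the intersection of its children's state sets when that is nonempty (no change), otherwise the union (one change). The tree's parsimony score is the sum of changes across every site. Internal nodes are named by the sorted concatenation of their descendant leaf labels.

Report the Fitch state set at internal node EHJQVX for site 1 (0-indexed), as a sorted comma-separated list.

site 0, node EV: E={G} ∪ V={T} → {G,T} (+1)
site 0, node EHV: EV={G,T} ∪ H={A} → {A,G,T} (+1)
site 0, node JX: J={T} ∩ X={T} → {T} (+0)
site 0, node JQX: JX={T} ∪ Q={A} → {A,T} (+1)
site 0, node EHJQVX: EHV={A,G,T} ∩ JQX={A,T} → {A,T} (+0)
site 1, node EV: E={C} ∩ V={C} → {C} (+0)
site 1, node EHV: EV={C} ∪ H={G} → {C,G} (+1)
site 1, node JX: J={C} ∪ X={A} → {A,C} (+1)
site 1, node JQX: JX={A,C} ∩ Q={A} → {A} (+0)
site 1, node EHJQVX: EHV={C,G} ∪ JQX={A} → {A,C,G} (+1)
site 2, node EV: E={A} ∪ V={T} → {A,T} (+1)
site 2, node EHV: EV={A,T} ∩ H={T} → {T} (+0)
site 2, node JX: J={C} ∪ X={T} → {C,T} (+1)
site 2, node JQX: JX={C,T} ∩ Q={T} → {T} (+0)
site 2, node EHJQVX: EHV={T} ∩ JQX={T} → {T} (+0)
site 3, node EV: E={G} ∩ V={G} → {G} (+0)
site 3, node EHV: EV={G} ∪ H={T} → {G,T} (+1)
site 3, node JX: J={A} ∪ X={T} → {A,T} (+1)
site 3, node JQX: JX={A,T} ∩ Q={A} → {A} (+0)
site 3, node EHJQVX: EHV={G,T} ∪ JQX={A} → {A,G,T} (+1)
site 4, node EV: E={T} ∩ V={T} → {T} (+0)
site 4, node EHV: EV={T} ∪ H={C} → {C,T} (+1)
site 4, node JX: J={G} ∩ X={G} → {G} (+0)
site 4, node JQX: JX={G} ∩ Q={G} → {G} (+0)
site 4, node EHJQVX: EHV={C,T} ∪ JQX={G} → {C,G,T} (+1)
site 5, node EV: E={G} ∪ V={T} → {G,T} (+1)
site 5, node EHV: EV={G,T} ∪ H={C} → {C,G,T} (+1)
site 5, node JX: J={G} ∪ X={T} → {G,T} (+1)
site 5, node JQX: JX={G,T} ∪ Q={C} → {C,G,T} (+1)
site 5, node EHJQVX: EHV={C,G,T} ∩ JQX={C,G,T} → {C,G,T} (+0)
site 6, node EV: E={G} ∪ V={A} → {A,G} (+1)
site 6, node EHV: EV={A,G} ∪ H={T} → {A,G,T} (+1)
site 6, node JX: J={C} ∪ X={G} → {C,G} (+1)
site 6, node JQX: JX={C,G} ∪ Q={T} → {C,G,T} (+1)
site 6, node EHJQVX: EHV={A,G,T} ∩ JQX={C,G,T} → {G,T} (+0)
per-site changes: [3, 3, 2, 3, 2, 4, 4]; total = 21

A,C,G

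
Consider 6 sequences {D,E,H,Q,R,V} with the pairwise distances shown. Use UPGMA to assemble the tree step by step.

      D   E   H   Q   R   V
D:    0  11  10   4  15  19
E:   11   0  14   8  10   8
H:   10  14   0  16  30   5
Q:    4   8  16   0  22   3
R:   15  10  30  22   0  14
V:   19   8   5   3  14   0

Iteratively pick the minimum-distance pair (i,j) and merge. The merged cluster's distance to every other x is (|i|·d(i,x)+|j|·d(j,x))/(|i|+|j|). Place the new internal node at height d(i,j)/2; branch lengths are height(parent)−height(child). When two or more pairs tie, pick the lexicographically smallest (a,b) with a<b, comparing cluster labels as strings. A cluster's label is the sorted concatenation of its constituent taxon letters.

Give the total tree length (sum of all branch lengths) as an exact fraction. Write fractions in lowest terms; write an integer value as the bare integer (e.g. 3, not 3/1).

1. join Q+V (d=3) ⇒ QV; edges |Q|=3/2, |V|=3/2
  updated: d(D,QV)=23/2, d(E,QV)=8, d(H,QV)=21/2, d(QV,R)=18
2. join E+QV (d=8) ⇒ EQV; edges |E|=4, |QV|=5/2
  updated: d(D,EQV)=34/3, d(EQV,H)=35/3, d(EQV,R)=46/3
3. join D+H (d=10) ⇒ DH; edges |D|=5, |H|=5
  updated: d(DH,EQV)=23/2, d(DH,R)=45/2
4. join DH+EQV (d=23/2) ⇒ DEHQV; edges |DH|=3/4, |EQV|=7/4
  updated: d(DEHQV,R)=91/5
5. join DEHQV+R (d=91/5) ⇒ DEHQRV; edges |DEHQV|=67/20, |R|=91/10
final tree: (((D:5,H:5):3/4,(E:4,(Q:3/2,V:3/2):5/2):7/4):67/20,R:91/10)
total length: 689/20

689/20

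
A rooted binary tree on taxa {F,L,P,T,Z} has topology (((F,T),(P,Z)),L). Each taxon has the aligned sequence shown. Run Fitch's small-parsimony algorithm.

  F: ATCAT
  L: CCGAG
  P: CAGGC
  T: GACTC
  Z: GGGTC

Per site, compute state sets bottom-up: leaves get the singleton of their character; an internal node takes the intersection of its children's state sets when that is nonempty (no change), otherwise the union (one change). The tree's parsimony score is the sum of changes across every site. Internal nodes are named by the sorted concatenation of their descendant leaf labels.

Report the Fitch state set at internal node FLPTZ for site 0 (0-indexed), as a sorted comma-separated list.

C,G

FT@0: {A} ∪ {G} = {A,G} (union, +1)
PZ@0: {C} ∪ {G} = {C,G} (union, +1)
FPTZ@0: {A,G} ∩ {C,G} = {G} (intersection, +0)
FLPTZ@0: {G} ∪ {C} = {C,G} (union, +1)
FT@1: {T} ∪ {A} = {A,T} (union, +1)
PZ@1: {A} ∪ {G} = {A,G} (union, +1)
FPTZ@1: {A,T} ∩ {A,G} = {A} (intersection, +0)
FLPTZ@1: {A} ∪ {C} = {A,C} (union, +1)
FT@2: {C} ∩ {C} = {C} (intersection, +0)
PZ@2: {G} ∩ {G} = {G} (intersection, +0)
FPTZ@2: {C} ∪ {G} = {C,G} (union, +1)
FLPTZ@2: {C,G} ∩ {G} = {G} (intersection, +0)
FT@3: {A} ∪ {T} = {A,T} (union, +1)
PZ@3: {G} ∪ {T} = {G,T} (union, +1)
FPTZ@3: {A,T} ∩ {G,T} = {T} (intersection, +0)
FLPTZ@3: {T} ∪ {A} = {A,T} (union, +1)
FT@4: {T} ∪ {C} = {C,T} (union, +1)
PZ@4: {C} ∩ {C} = {C} (intersection, +0)
FPTZ@4: {C,T} ∩ {C} = {C} (intersection, +0)
FLPTZ@4: {C} ∪ {G} = {C,G} (union, +1)
per-site changes: [3, 3, 1, 3, 2]; total = 12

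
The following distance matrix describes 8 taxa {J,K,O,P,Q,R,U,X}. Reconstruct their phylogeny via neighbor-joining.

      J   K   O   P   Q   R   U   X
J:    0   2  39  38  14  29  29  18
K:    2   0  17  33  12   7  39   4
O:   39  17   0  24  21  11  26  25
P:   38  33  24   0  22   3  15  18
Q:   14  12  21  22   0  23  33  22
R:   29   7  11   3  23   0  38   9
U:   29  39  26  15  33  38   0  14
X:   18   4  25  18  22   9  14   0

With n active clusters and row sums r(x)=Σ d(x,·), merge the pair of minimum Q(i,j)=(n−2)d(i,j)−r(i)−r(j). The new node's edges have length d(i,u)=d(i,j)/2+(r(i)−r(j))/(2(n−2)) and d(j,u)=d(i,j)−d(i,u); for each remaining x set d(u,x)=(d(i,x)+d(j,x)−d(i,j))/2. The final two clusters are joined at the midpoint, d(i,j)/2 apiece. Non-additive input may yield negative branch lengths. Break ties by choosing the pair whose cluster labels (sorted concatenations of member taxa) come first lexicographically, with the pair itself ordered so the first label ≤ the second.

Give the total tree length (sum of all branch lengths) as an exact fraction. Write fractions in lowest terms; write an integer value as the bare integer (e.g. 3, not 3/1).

1. join J+K (d=2, Q=-271) ⇒ JK; edges |J|=67/12, |K|=-43/12
  updated: d(JK,O)=27, d(JK,P)=69/2, d(JK,Q)=12, d(JK,R)=17, d(JK,U)=33, d(JK,X)=10
2. join JK+Q (d=12, Q=-413/2) ⇒ JKQ; edges |JK|=121/20, |Q|=119/20
  updated: d(JKQ,O)=18, d(JKQ,P)=89/4, d(JKQ,R)=14, d(JKQ,U)=27, d(JKQ,X)=10
3. join P+R (d=3, Q=-581/4) ⇒ PR; edges |P|=77/32, |R|=19/32
  updated: d(JKQ,PR)=133/8, d(O,PR)=16, d(PR,U)=25, d(PR,X)=12
4. join U+X (d=14, Q=-111) ⇒ UX; edges |U|=73/6, |X|=11/6
  updated: d(JKQ,UX)=23/2, d(O,UX)=37/2, d(PR,UX)=23/2
5. join JKQ+UX (d=23/2, Q=-517/8) ⇒ JKQUX; edges |JKQ|=221/32, |UX|=147/32
  updated: d(JKQUX,O)=25/2, d(JKQUX,PR)=133/16
6. join JKQUX+O (d=25/2, Q=-589/16) ⇒ JKOQUX; edges |JKQUX|=77/32, |O|=323/32
  updated: d(JKOQUX,PR)=189/32
7. join JKOQUX+PR (d=189/32) ⇒ JKOPQRUX; edges |JKOQUX|=189/64, |PR|=189/64
final tree: (((((J:67/12,K:-43/12):121/20,Q:119/20):221/32,(U:73/6,X:11/6):147/32):77/32,O:323/32):189/64,(P:77/32,R:19/32):189/64)
total length: 1949/32

1949/32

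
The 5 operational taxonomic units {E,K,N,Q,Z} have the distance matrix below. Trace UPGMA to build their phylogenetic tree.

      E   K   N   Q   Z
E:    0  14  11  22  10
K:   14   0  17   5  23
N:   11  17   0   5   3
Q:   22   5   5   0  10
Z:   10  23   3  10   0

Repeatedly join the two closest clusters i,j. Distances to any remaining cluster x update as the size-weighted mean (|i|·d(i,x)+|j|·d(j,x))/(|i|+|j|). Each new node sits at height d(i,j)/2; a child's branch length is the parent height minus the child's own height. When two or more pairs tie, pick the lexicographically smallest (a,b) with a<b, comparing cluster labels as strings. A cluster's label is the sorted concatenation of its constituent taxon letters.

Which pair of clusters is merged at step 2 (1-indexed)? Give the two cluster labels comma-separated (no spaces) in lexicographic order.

K,Q

1. join N+Z (d=3) ⇒ NZ; edges |N|=3/2, |Z|=3/2
  updated: d(E,NZ)=21/2, d(K,NZ)=20, d(NZ,Q)=15/2
2. join K+Q (d=5) ⇒ KQ; edges |K|=5/2, |Q|=5/2
  updated: d(E,KQ)=18, d(KQ,NZ)=55/4
3. join E+NZ (d=21/2) ⇒ ENZ; edges |E|=21/4, |NZ|=15/4
  updated: d(ENZ,KQ)=91/6
4. join ENZ+KQ (d=91/6) ⇒ EKNQZ; edges |ENZ|=7/3, |KQ|=61/12
final tree: ((E:21/4,(N:3/2,Z:3/2):15/4):7/3,(K:5/2,Q:5/2):61/12)
total length: 293/12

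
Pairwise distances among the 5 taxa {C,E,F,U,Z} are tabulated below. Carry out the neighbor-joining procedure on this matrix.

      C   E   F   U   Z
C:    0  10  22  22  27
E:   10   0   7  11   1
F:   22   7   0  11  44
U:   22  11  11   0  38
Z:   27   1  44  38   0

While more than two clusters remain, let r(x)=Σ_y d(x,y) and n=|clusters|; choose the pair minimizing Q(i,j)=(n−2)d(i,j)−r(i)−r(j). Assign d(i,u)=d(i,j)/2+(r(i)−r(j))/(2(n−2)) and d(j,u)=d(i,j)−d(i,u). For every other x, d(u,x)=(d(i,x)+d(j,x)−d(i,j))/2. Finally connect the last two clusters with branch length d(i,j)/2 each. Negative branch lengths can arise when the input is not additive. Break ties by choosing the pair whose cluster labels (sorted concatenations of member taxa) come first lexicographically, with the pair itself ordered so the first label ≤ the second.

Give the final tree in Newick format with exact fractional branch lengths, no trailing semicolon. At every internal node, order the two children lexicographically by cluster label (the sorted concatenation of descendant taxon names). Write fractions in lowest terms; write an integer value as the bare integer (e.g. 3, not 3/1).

(((C:31/4,(E:-13,Z:14):41/4):35/4,F:23/4):21/8,U:21/8)

step 1: merge (E,Z) at d=1, Q=-136; branch lengths E→-13, Z→14; new cluster EZ
  updated: d(C,EZ)=18, d(EZ,F)=25, d(EZ,U)=24
step 2: merge (C,EZ) at d=18, Q=-93; branch lengths C→31/4, EZ→41/4; new cluster CEZ
  updated: d(CEZ,F)=29/2, d(CEZ,U)=14
step 3: merge (CEZ,F) at d=29/2, Q=-79/2; branch lengths CEZ→35/4, F→23/4; new cluster CEFZ
  updated: d(CEFZ,U)=21/4
step 4: merge (CEFZ,U) at d=21/4; branch lengths CEFZ→21/8, U→21/8; new cluster CEFUZ
final tree: (((C:31/4,(E:-13,Z:14):41/4):35/4,F:23/4):21/8,U:21/8)
total length: 155/4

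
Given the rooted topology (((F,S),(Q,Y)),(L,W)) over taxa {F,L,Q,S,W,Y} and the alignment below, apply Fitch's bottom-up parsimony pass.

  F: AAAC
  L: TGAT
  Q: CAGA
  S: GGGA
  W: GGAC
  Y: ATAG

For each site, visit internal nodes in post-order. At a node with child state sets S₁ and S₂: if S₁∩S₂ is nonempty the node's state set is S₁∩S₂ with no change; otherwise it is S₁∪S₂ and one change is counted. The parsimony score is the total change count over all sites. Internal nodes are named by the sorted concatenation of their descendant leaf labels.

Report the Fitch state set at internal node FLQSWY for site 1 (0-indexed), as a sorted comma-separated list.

[col 0] FS: children F:{A}, S:{G} ∪→ {A,G}; cost 1
[col 0] QY: children Q:{C}, Y:{A} ∪→ {A,C}; cost 1
[col 0] FQSY: children FS:{A,G}, QY:{A,C} ∩→ {A}; cost 0
[col 0] LW: children L:{T}, W:{G} ∪→ {G,T}; cost 1
[col 0] FLQSWY: children FQSY:{A}, LW:{G,T} ∪→ {A,G,T}; cost 1
[col 1] FS: children F:{A}, S:{G} ∪→ {A,G}; cost 1
[col 1] QY: children Q:{A}, Y:{T} ∪→ {A,T}; cost 1
[col 1] FQSY: children FS:{A,G}, QY:{A,T} ∩→ {A}; cost 0
[col 1] LW: children L:{G}, W:{G} ∩→ {G}; cost 0
[col 1] FLQSWY: children FQSY:{A}, LW:{G} ∪→ {A,G}; cost 1
[col 2] FS: children F:{A}, S:{G} ∪→ {A,G}; cost 1
[col 2] QY: children Q:{G}, Y:{A} ∪→ {A,G}; cost 1
[col 2] FQSY: children FS:{A,G}, QY:{A,G} ∩→ {A,G}; cost 0
[col 2] LW: children L:{A}, W:{A} ∩→ {A}; cost 0
[col 2] FLQSWY: children FQSY:{A,G}, LW:{A} ∩→ {A}; cost 0
[col 3] FS: children F:{C}, S:{A} ∪→ {A,C}; cost 1
[col 3] QY: children Q:{A}, Y:{G} ∪→ {A,G}; cost 1
[col 3] FQSY: children FS:{A,C}, QY:{A,G} ∩→ {A}; cost 0
[col 3] LW: children L:{T}, W:{C} ∪→ {C,T}; cost 1
[col 3] FLQSWY: children FQSY:{A}, LW:{C,T} ∪→ {A,C,T}; cost 1
per-site changes: [4, 3, 2, 4]; total = 13

A,G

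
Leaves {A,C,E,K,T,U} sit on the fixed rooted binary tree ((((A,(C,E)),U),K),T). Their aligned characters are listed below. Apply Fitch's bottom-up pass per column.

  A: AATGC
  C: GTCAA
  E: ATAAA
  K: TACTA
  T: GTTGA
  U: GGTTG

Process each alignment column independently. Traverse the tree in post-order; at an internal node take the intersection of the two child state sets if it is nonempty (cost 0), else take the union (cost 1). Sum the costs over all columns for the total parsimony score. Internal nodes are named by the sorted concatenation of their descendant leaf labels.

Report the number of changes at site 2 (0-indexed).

3

site 0, node CE: C={G} ∪ E={A} → {A,G} (+1)
site 0, node ACE: A={A} ∩ CE={A,G} → {A} (+0)
site 0, node ACEU: ACE={A} ∪ U={G} → {A,G} (+1)
site 0, node ACEKU: ACEU={A,G} ∪ K={T} → {A,G,T} (+1)
site 0, node ACEKTU: ACEKU={A,G,T} ∩ T={G} → {G} (+0)
site 1, node CE: C={T} ∩ E={T} → {T} (+0)
site 1, node ACE: A={A} ∪ CE={T} → {A,T} (+1)
site 1, node ACEU: ACE={A,T} ∪ U={G} → {A,G,T} (+1)
site 1, node ACEKU: ACEU={A,G,T} ∩ K={A} → {A} (+0)
site 1, node ACEKTU: ACEKU={A} ∪ T={T} → {A,T} (+1)
site 2, node CE: C={C} ∪ E={A} → {A,C} (+1)
site 2, node ACE: A={T} ∪ CE={A,C} → {A,C,T} (+1)
site 2, node ACEU: ACE={A,C,T} ∩ U={T} → {T} (+0)
site 2, node ACEKU: ACEU={T} ∪ K={C} → {C,T} (+1)
site 2, node ACEKTU: ACEKU={C,T} ∩ T={T} → {T} (+0)
site 3, node CE: C={A} ∩ E={A} → {A} (+0)
site 3, node ACE: A={G} ∪ CE={A} → {A,G} (+1)
site 3, node ACEU: ACE={A,G} ∪ U={T} → {A,G,T} (+1)
site 3, node ACEKU: ACEU={A,G,T} ∩ K={T} → {T} (+0)
site 3, node ACEKTU: ACEKU={T} ∪ T={G} → {G,T} (+1)
site 4, node CE: C={A} ∩ E={A} → {A} (+0)
site 4, node ACE: A={C} ∪ CE={A} → {A,C} (+1)
site 4, node ACEU: ACE={A,C} ∪ U={G} → {A,C,G} (+1)
site 4, node ACEKU: ACEU={A,C,G} ∩ K={A} → {A} (+0)
site 4, node ACEKTU: ACEKU={A} ∩ T={A} → {A} (+0)
per-site changes: [3, 3, 3, 3, 2]; total = 14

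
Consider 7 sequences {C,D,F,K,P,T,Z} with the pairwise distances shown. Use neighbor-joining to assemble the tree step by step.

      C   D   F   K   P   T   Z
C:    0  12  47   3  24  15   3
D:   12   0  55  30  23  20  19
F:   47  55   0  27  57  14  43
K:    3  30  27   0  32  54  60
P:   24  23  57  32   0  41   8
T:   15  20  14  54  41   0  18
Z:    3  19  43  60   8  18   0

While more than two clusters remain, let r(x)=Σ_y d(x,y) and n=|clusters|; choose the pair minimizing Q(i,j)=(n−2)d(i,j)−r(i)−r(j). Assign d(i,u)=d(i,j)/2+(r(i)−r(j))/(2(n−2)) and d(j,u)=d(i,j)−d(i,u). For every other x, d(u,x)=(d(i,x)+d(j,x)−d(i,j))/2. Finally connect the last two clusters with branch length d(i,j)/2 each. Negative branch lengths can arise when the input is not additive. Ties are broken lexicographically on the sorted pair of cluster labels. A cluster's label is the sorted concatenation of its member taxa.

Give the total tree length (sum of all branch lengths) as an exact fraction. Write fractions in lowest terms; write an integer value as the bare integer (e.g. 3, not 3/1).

iteration 1: select F,T (d=14, Q=-335); attach at lengths (151/10, -11/10); label the merged cluster FT
  updated: d(C,FT)=24, d(D,FT)=61/2, d(FT,K)=67/2, d(FT,P)=42, d(FT,Z)=47/2
iteration 2: select C,K (d=3, Q=-425/2); attach at lengths (-161/16, 209/16); label the merged cluster CK
  updated: d(CK,D)=39/2, d(CK,FT)=109/4, d(CK,P)=53/2, d(CK,Z)=30
iteration 3: select P,Z (d=8, Q=-156); attach at lengths (43/6, 5/6); label the merged cluster PZ
  updated: d(CK,PZ)=97/4, d(D,PZ)=17, d(FT,PZ)=115/4
iteration 4: select CK,FT (d=109/4, Q=-103); attach at lengths (39/4, 35/2); label the merged cluster CFKT
  updated: d(CFKT,D)=91/8, d(CFKT,PZ)=103/8
iteration 5: select CFKT,D (d=91/8, Q=-165/4); attach at lengths (29/8, 31/4); label the merged cluster CDFKT
  updated: d(CDFKT,PZ)=37/4
iteration 6: select CDFKT,PZ (d=37/4); attach at lengths (37/8, 37/8); label the merged cluster CDFKPTZ
final tree: ((((C:-161/16,K:209/16):39/4,(F:151/10,T:-11/10):35/2):29/8,D:31/4):37/8,(P:43/6,Z:5/6):37/8)
total length: 583/8

583/8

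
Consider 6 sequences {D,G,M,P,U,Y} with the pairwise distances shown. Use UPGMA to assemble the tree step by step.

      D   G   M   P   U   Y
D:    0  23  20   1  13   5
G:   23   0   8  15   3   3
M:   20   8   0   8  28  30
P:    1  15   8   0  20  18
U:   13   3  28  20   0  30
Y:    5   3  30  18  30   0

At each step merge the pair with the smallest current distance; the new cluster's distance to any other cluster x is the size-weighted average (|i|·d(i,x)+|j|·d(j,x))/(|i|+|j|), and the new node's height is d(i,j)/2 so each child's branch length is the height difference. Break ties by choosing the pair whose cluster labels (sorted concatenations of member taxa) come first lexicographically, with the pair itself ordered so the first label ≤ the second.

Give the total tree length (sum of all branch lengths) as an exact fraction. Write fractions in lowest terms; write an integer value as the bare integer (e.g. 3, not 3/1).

iteration 1: select D,P (d=1); attach at lengths (1/2, 1/2); label the merged cluster DP
  updated: d(DP,G)=19, d(DP,M)=14, d(DP,U)=33/2, d(DP,Y)=23/2
iteration 2: select G,U (d=3); attach at lengths (3/2, 3/2); label the merged cluster GU
  updated: d(DP,GU)=71/4, d(GU,M)=18, d(GU,Y)=33/2
iteration 3: select DP,Y (d=23/2); attach at lengths (21/4, 23/4); label the merged cluster DPY
  updated: d(DPY,GU)=52/3, d(DPY,M)=58/3
iteration 4: select DPY,GU (d=52/3); attach at lengths (35/12, 43/6); label the merged cluster DGPUY
  updated: d(DGPUY,M)=94/5
iteration 5: select DGPUY,M (d=94/5); attach at lengths (11/15, 47/5); label the merged cluster DGMPUY
final tree: ((((D:1/2,P:1/2):21/4,Y:23/4):35/12,(G:3/2,U:3/2):43/6):11/15,M:47/5)
total length: 2113/60

2113/60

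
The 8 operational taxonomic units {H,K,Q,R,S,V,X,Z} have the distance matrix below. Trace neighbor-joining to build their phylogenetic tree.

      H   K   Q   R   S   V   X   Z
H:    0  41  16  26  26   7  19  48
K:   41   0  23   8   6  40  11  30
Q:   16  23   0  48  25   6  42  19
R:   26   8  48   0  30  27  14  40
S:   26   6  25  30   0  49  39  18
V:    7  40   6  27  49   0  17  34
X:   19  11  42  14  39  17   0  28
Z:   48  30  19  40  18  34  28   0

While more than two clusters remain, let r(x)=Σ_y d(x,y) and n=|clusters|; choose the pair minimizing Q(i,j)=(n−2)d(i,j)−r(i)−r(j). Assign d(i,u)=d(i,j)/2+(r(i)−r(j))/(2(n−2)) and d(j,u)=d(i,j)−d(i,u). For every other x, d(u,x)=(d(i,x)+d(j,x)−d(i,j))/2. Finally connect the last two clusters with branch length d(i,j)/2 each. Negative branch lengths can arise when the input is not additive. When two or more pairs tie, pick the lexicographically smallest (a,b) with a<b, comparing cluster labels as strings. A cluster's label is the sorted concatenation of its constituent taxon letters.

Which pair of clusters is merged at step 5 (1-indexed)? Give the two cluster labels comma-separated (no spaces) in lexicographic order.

HQSVZ,X

1. join Q+V (d=6, Q=-323) ⇒ QV; edges |Q|=35/12, |V|=37/12
  updated: d(H,QV)=17/2, d(K,QV)=57/2, d(QV,R)=69/2, d(QV,S)=34, d(QV,X)=53/2, d(QV,Z)=47/2
2. join H+QV (d=17/2, Q=-563/2) ⇒ HQV; edges |H|=111/20, |QV|=59/20
  updated: d(HQV,K)=61/2, d(HQV,R)=26, d(HQV,S)=103/4, d(HQV,X)=37/2, d(HQV,Z)=63/2
3. join S+Z (d=18, Q=-777/4) ⇒ SZ; edges |S|=173/32, |Z|=403/32
  updated: d(HQV,SZ)=157/8, d(K,SZ)=9, d(R,SZ)=26, d(SZ,X)=49/2
4. join HQV+SZ (d=157/8, Q=-919/8) ⇒ HQSVZ; edges |HQV|=595/48, |SZ|=347/48
  updated: d(HQSVZ,K)=159/16, d(HQSVZ,R)=259/16, d(HQSVZ,X)=187/16
5. join HQSVZ+X (d=187/16, Q=-409/8) ⇒ HQSVXZ; edges |HQSVZ|=49/8, |X|=89/16
  updated: d(HQSVXZ,K)=37/8, d(HQSVXZ,R)=37/4
6. join HQSVXZ+K (d=37/8, Q=-175/8) ⇒ HKQSVXZ; edges |HQSVXZ|=47/16, |K|=27/16
  updated: d(HKQSVXZ,R)=101/16
7. join HKQSVXZ+R (d=101/16) ⇒ HKQRSVXZ; edges |HKQSVXZ|=101/32, |R|=101/32
final tree: (((((H:111/20,(Q:35/12,V:37/12):59/20):595/48,(S:173/32,Z:403/32):347/48):49/8,X:89/16):47/16,K:27/16):101/32,R:101/32)
total length: 299/4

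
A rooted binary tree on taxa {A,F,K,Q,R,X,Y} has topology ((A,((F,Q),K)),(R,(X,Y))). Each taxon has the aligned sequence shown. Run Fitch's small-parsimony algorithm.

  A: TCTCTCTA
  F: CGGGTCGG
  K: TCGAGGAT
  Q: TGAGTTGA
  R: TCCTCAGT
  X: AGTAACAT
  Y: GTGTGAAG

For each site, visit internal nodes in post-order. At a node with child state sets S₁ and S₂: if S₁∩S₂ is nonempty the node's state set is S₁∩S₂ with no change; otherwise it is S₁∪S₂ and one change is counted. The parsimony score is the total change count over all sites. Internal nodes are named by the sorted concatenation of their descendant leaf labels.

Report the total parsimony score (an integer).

[col 0] FQ: children F:{C}, Q:{T} ∪→ {C,T}; cost 1
[col 0] FKQ: children FQ:{C,T}, K:{T} ∩→ {T}; cost 0
[col 0] AFKQ: children A:{T}, FKQ:{T} ∩→ {T}; cost 0
[col 0] XY: children X:{A}, Y:{G} ∪→ {A,G}; cost 1
[col 0] RXY: children R:{T}, XY:{A,G} ∪→ {A,G,T}; cost 1
[col 0] AFKQRXY: children AFKQ:{T}, RXY:{A,G,T} ∩→ {T}; cost 0
[col 1] FQ: children F:{G}, Q:{G} ∩→ {G}; cost 0
[col 1] FKQ: children FQ:{G}, K:{C} ∪→ {C,G}; cost 1
[col 1] AFKQ: children A:{C}, FKQ:{C,G} ∩→ {C}; cost 0
[col 1] XY: children X:{G}, Y:{T} ∪→ {G,T}; cost 1
[col 1] RXY: children R:{C}, XY:{G,T} ∪→ {C,G,T}; cost 1
[col 1] AFKQRXY: children AFKQ:{C}, RXY:{C,G,T} ∩→ {C}; cost 0
[col 2] FQ: children F:{G}, Q:{A} ∪→ {A,G}; cost 1
[col 2] FKQ: children FQ:{A,G}, K:{G} ∩→ {G}; cost 0
[col 2] AFKQ: children A:{T}, FKQ:{G} ∪→ {G,T}; cost 1
[col 2] XY: children X:{T}, Y:{G} ∪→ {G,T}; cost 1
[col 2] RXY: children R:{C}, XY:{G,T} ∪→ {C,G,T}; cost 1
[col 2] AFKQRXY: children AFKQ:{G,T}, RXY:{C,G,T} ∩→ {G,T}; cost 0
[col 3] FQ: children F:{G}, Q:{G} ∩→ {G}; cost 0
[col 3] FKQ: children FQ:{G}, K:{A} ∪→ {A,G}; cost 1
[col 3] AFKQ: children A:{C}, FKQ:{A,G} ∪→ {A,C,G}; cost 1
[col 3] XY: children X:{A}, Y:{T} ∪→ {A,T}; cost 1
[col 3] RXY: children R:{T}, XY:{A,T} ∩→ {T}; cost 0
[col 3] AFKQRXY: children AFKQ:{A,C,G}, RXY:{T} ∪→ {A,C,G,T}; cost 1
[col 4] FQ: children F:{T}, Q:{T} ∩→ {T}; cost 0
[col 4] FKQ: children FQ:{T}, K:{G} ∪→ {G,T}; cost 1
[col 4] AFKQ: children A:{T}, FKQ:{G,T} ∩→ {T}; cost 0
[col 4] XY: children X:{A}, Y:{G} ∪→ {A,G}; cost 1
[col 4] RXY: children R:{C}, XY:{A,G} ∪→ {A,C,G}; cost 1
[col 4] AFKQRXY: children AFKQ:{T}, RXY:{A,C,G} ∪→ {A,C,G,T}; cost 1
[col 5] FQ: children F:{C}, Q:{T} ∪→ {C,T}; cost 1
[col 5] FKQ: children FQ:{C,T}, K:{G} ∪→ {C,G,T}; cost 1
[col 5] AFKQ: children A:{C}, FKQ:{C,G,T} ∩→ {C}; cost 0
[col 5] XY: children X:{C}, Y:{A} ∪→ {A,C}; cost 1
[col 5] RXY: children R:{A}, XY:{A,C} ∩→ {A}; cost 0
[col 5] AFKQRXY: children AFKQ:{C}, RXY:{A} ∪→ {A,C}; cost 1
[col 6] FQ: children F:{G}, Q:{G} ∩→ {G}; cost 0
[col 6] FKQ: children FQ:{G}, K:{A} ∪→ {A,G}; cost 1
[col 6] AFKQ: children A:{T}, FKQ:{A,G} ∪→ {A,G,T}; cost 1
[col 6] XY: children X:{A}, Y:{A} ∩→ {A}; cost 0
[col 6] RXY: children R:{G}, XY:{A} ∪→ {A,G}; cost 1
[col 6] AFKQRXY: children AFKQ:{A,G,T}, RXY:{A,G} ∩→ {A,G}; cost 0
[col 7] FQ: children F:{G}, Q:{A} ∪→ {A,G}; cost 1
[col 7] FKQ: children FQ:{A,G}, K:{T} ∪→ {A,G,T}; cost 1
[col 7] AFKQ: children A:{A}, FKQ:{A,G,T} ∩→ {A}; cost 0
[col 7] XY: children X:{T}, Y:{G} ∪→ {G,T}; cost 1
[col 7] RXY: children R:{T}, XY:{G,T} ∩→ {T}; cost 0
[col 7] AFKQRXY: children AFKQ:{A}, RXY:{T} ∪→ {A,T}; cost 1
per-site changes: [3, 3, 4, 4, 4, 4, 3, 4]; total = 29

29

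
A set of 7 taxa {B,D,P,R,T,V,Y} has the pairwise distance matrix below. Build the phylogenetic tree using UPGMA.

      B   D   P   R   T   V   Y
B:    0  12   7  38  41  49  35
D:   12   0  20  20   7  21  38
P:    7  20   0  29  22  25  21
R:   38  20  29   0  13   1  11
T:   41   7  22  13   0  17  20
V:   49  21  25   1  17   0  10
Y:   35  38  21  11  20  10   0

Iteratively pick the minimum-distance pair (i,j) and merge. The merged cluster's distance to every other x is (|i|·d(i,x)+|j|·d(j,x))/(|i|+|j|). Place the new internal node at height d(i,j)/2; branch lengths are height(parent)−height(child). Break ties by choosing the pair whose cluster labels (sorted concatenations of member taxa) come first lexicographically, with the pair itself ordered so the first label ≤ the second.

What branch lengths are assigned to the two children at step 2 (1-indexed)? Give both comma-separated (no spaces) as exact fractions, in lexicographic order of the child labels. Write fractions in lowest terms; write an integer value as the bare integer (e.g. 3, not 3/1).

iteration 1: select R,V (d=1); attach at lengths (1/2, 1/2); label the merged cluster RV
  updated: d(B,RV)=87/2, d(D,RV)=41/2, d(P,RV)=27, d(RV,T)=15, d(RV,Y)=21/2
iteration 2: select B,P (d=7); attach at lengths (7/2, 7/2); label the merged cluster BP
  updated: d(BP,D)=16, d(BP,RV)=141/4, d(BP,T)=63/2, d(BP,Y)=28
iteration 3: select D,T (d=7); attach at lengths (7/2, 7/2); label the merged cluster DT
  updated: d(BP,DT)=95/4, d(DT,RV)=71/4, d(DT,Y)=29
iteration 4: select RV,Y (d=21/2); attach at lengths (19/4, 21/4); label the merged cluster RVY
  updated: d(BP,RVY)=197/6, d(DT,RVY)=43/2
iteration 5: select DT,RVY (d=43/2); attach at lengths (29/4, 11/2); label the merged cluster DRTVY
  updated: d(BP,DRTVY)=146/5
iteration 6: select BP,DRTVY (d=146/5); attach at lengths (111/10, 77/20); label the merged cluster BDPRTVY
final tree: ((B:7/2,P:7/2):111/10,((D:7/2,T:7/2):29/4,((R:1/2,V:1/2):19/4,Y:21/4):11/2):77/20)
total length: 527/10

7/2,7/2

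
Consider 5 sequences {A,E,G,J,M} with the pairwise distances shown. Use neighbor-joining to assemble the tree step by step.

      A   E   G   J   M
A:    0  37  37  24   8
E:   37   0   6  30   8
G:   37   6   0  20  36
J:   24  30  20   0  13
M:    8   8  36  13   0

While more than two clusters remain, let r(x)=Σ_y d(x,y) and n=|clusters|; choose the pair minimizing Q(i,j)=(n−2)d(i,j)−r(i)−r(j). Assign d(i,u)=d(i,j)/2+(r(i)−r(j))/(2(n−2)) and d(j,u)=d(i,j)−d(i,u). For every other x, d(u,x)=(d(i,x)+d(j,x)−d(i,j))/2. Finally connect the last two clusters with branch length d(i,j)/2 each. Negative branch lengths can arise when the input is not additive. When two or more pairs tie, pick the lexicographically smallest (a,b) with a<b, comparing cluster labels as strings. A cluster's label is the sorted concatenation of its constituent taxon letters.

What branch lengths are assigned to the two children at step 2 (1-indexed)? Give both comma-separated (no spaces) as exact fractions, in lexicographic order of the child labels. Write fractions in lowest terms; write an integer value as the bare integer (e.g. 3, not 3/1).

21/2,-5/2

step 1: merge (E,G) at d=6, Q=-162; branch lengths E→0, G→6; new cluster EG
  updated: d(A,EG)=34, d(EG,J)=22, d(EG,M)=19
step 2: merge (A,M) at d=8, Q=-90; branch lengths A→21/2, M→-5/2; new cluster AM
  updated: d(AM,EG)=45/2, d(AM,J)=29/2
step 3: merge (AM,EG) at d=45/2, Q=-59; branch lengths AM→15/2, EG→15; new cluster AEGM
  updated: d(AEGM,J)=7
step 4: merge (AEGM,J) at d=7; branch lengths AEGM→7/2, J→7/2; new cluster AEGJM
final tree: (((A:21/2,M:-5/2):15/2,(E:0,G:6):15):7/2,J:7/2)
total length: 87/2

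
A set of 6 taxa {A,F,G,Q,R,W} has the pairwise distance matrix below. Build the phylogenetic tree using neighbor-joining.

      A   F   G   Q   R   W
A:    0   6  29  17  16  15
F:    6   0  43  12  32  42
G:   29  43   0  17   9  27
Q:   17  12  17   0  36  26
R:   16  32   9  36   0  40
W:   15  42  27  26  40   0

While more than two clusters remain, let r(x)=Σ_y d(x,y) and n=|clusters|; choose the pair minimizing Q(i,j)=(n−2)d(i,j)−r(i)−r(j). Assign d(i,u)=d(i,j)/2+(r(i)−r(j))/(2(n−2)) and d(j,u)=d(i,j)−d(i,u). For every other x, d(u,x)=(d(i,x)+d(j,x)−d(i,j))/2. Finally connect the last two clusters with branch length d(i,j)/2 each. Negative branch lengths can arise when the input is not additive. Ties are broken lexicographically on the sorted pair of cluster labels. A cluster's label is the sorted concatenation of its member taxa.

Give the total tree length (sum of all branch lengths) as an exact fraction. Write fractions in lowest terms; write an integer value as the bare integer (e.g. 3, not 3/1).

471/8

step 1: merge (G,R) at d=9, Q=-222; branch lengths G→7/2, R→11/2; new cluster GR
  updated: d(A,GR)=18, d(F,GR)=33, d(GR,Q)=22, d(GR,W)=29
step 2: merge (F,Q) at d=12, Q=-134; branch lengths F→26/3, Q→10/3; new cluster FQ
  updated: d(A,FQ)=11/2, d(FQ,GR)=43/2, d(FQ,W)=28
step 3: merge (A,FQ) at d=11/2, Q=-165/2; branch lengths A→-11/8, FQ→55/8; new cluster AFQ
  updated: d(AFQ,GR)=17, d(AFQ,W)=75/4
step 4: merge (AFQ,GR) at d=17, Q=-259/4; branch lengths AFQ→27/8, GR→109/8; new cluster AFGQR
  updated: d(AFGQR,W)=123/8
step 5: merge (AFGQR,W) at d=123/8; branch lengths AFGQR→123/16, W→123/16; new cluster AFGQRW
final tree: (((A:-11/8,(F:26/3,Q:10/3):55/8):27/8,(G:7/2,R:11/2):109/8):123/16,W:123/16)
total length: 471/8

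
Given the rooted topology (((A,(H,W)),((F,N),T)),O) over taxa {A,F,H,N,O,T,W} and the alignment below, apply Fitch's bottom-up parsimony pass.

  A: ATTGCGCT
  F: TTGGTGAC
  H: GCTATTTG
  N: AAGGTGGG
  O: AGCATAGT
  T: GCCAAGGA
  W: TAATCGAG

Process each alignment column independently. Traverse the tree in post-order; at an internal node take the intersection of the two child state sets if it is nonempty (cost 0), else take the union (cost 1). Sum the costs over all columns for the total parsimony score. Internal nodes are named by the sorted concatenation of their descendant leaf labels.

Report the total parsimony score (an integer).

28

[col 0] HW: children H:{G}, W:{T} ∪→ {G,T}; cost 1
[col 0] AHW: children A:{A}, HW:{G,T} ∪→ {A,G,T}; cost 1
[col 0] FN: children F:{T}, N:{A} ∪→ {A,T}; cost 1
[col 0] FNT: children FN:{A,T}, T:{G} ∪→ {A,G,T}; cost 1
[col 0] AFHNTW: children AHW:{A,G,T}, FNT:{A,G,T} ∩→ {A,G,T}; cost 0
[col 0] AFHNOTW: children AFHNTW:{A,G,T}, O:{A} ∩→ {A}; cost 0
[col 1] HW: children H:{C}, W:{A} ∪→ {A,C}; cost 1
[col 1] AHW: children A:{T}, HW:{A,C} ∪→ {A,C,T}; cost 1
[col 1] FN: children F:{T}, N:{A} ∪→ {A,T}; cost 1
[col 1] FNT: children FN:{A,T}, T:{C} ∪→ {A,C,T}; cost 1
[col 1] AFHNTW: children AHW:{A,C,T}, FNT:{A,C,T} ∩→ {A,C,T}; cost 0
[col 1] AFHNOTW: children AFHNTW:{A,C,T}, O:{G} ∪→ {A,C,G,T}; cost 1
[col 2] HW: children H:{T}, W:{A} ∪→ {A,T}; cost 1
[col 2] AHW: children A:{T}, HW:{A,T} ∩→ {T}; cost 0
[col 2] FN: children F:{G}, N:{G} ∩→ {G}; cost 0
[col 2] FNT: children FN:{G}, T:{C} ∪→ {C,G}; cost 1
[col 2] AFHNTW: children AHW:{T}, FNT:{C,G} ∪→ {C,G,T}; cost 1
[col 2] AFHNOTW: children AFHNTW:{C,G,T}, O:{C} ∩→ {C}; cost 0
[col 3] HW: children H:{A}, W:{T} ∪→ {A,T}; cost 1
[col 3] AHW: children A:{G}, HW:{A,T} ∪→ {A,G,T}; cost 1
[col 3] FN: children F:{G}, N:{G} ∩→ {G}; cost 0
[col 3] FNT: children FN:{G}, T:{A} ∪→ {A,G}; cost 1
[col 3] AFHNTW: children AHW:{A,G,T}, FNT:{A,G} ∩→ {A,G}; cost 0
[col 3] AFHNOTW: children AFHNTW:{A,G}, O:{A} ∩→ {A}; cost 0
[col 4] HW: children H:{T}, W:{C} ∪→ {C,T}; cost 1
[col 4] AHW: children A:{C}, HW:{C,T} ∩→ {C}; cost 0
[col 4] FN: children F:{T}, N:{T} ∩→ {T}; cost 0
[col 4] FNT: children FN:{T}, T:{A} ∪→ {A,T}; cost 1
[col 4] AFHNTW: children AHW:{C}, FNT:{A,T} ∪→ {A,C,T}; cost 1
[col 4] AFHNOTW: children AFHNTW:{A,C,T}, O:{T} ∩→ {T}; cost 0
[col 5] HW: children H:{T}, W:{G} ∪→ {G,T}; cost 1
[col 5] AHW: children A:{G}, HW:{G,T} ∩→ {G}; cost 0
[col 5] FN: children F:{G}, N:{G} ∩→ {G}; cost 0
[col 5] FNT: children FN:{G}, T:{G} ∩→ {G}; cost 0
[col 5] AFHNTW: children AHW:{G}, FNT:{G} ∩→ {G}; cost 0
[col 5] AFHNOTW: children AFHNTW:{G}, O:{A} ∪→ {A,G}; cost 1
[col 6] HW: children H:{T}, W:{A} ∪→ {A,T}; cost 1
[col 6] AHW: children A:{C}, HW:{A,T} ∪→ {A,C,T}; cost 1
[col 6] FN: children F:{A}, N:{G} ∪→ {A,G}; cost 1
[col 6] FNT: children FN:{A,G}, T:{G} ∩→ {G}; cost 0
[col 6] AFHNTW: children AHW:{A,C,T}, FNT:{G} ∪→ {A,C,G,T}; cost 1
[col 6] AFHNOTW: children AFHNTW:{A,C,G,T}, O:{G} ∩→ {G}; cost 0
[col 7] HW: children H:{G}, W:{G} ∩→ {G}; cost 0
[col 7] AHW: children A:{T}, HW:{G} ∪→ {G,T}; cost 1
[col 7] FN: children F:{C}, N:{G} ∪→ {C,G}; cost 1
[col 7] FNT: children FN:{C,G}, T:{A} ∪→ {A,C,G}; cost 1
[col 7] AFHNTW: children AHW:{G,T}, FNT:{A,C,G} ∩→ {G}; cost 0
[col 7] AFHNOTW: children AFHNTW:{G}, O:{T} ∪→ {G,T}; cost 1
per-site changes: [4, 5, 3, 3, 3, 2, 4, 4]; total = 28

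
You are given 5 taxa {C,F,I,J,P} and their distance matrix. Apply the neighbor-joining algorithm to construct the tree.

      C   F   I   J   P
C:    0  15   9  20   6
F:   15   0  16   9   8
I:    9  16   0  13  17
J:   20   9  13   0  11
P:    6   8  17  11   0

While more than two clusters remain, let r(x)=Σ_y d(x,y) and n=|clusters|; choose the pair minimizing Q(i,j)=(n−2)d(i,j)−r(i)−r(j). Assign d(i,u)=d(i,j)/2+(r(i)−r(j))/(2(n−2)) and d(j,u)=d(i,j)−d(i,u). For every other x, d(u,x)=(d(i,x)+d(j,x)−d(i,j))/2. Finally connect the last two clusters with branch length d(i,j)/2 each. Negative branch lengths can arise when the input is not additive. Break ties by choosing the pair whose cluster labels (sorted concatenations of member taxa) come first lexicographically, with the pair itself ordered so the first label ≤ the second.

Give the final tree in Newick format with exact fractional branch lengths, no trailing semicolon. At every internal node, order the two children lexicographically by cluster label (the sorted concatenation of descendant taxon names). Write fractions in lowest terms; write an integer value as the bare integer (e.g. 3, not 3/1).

((((C:11/3,I:16/3):9/2,P:5/2):5/2,F:7/2):11/4,J:11/4)

iteration 1: select C,I (d=9, Q=-78); attach at lengths (11/3, 16/3); label the merged cluster CI
  updated: d(CI,F)=11, d(CI,J)=12, d(CI,P)=7
iteration 2: select CI,P (d=7, Q=-42); attach at lengths (9/2, 5/2); label the merged cluster CIP
  updated: d(CIP,F)=6, d(CIP,J)=8
iteration 3: select CIP,F (d=6, Q=-23); attach at lengths (5/2, 7/2); label the merged cluster CFIP
  updated: d(CFIP,J)=11/2
iteration 4: select CFIP,J (d=11/2); attach at lengths (11/4, 11/4); label the merged cluster CFIJP
final tree: ((((C:11/3,I:16/3):9/2,P:5/2):5/2,F:7/2):11/4,J:11/4)
total length: 55/2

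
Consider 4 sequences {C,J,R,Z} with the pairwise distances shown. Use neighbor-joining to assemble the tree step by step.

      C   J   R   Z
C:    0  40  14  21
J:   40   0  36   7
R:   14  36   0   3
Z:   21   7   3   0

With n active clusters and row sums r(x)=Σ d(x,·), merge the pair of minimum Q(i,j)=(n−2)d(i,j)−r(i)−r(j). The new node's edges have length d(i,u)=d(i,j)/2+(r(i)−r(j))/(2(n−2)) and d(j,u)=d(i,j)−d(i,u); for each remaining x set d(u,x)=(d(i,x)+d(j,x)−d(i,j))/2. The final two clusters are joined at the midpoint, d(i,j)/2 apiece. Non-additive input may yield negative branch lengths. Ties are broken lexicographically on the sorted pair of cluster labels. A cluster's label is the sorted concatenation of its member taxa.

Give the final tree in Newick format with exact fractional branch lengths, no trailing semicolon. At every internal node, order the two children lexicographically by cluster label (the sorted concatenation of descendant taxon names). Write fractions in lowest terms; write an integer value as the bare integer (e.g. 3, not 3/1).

iteration 1: select C,R (d=14, Q=-100); attach at lengths (25/2, 3/2); label the merged cluster CR
  updated: d(CR,J)=31, d(CR,Z)=5
iteration 2: select CR,J (d=31, Q=-43); attach at lengths (29/2, 33/2); label the merged cluster CJR
  updated: d(CJR,Z)=-19/2
iteration 3: select CJR,Z (d=-19/2); attach at lengths (-19/4, -19/4); label the merged cluster CJRZ
final tree: (((C:25/2,R:3/2):29/2,J:33/2):-19/4,Z:-19/4)
total length: 71/2

(((C:25/2,R:3/2):29/2,J:33/2):-19/4,Z:-19/4)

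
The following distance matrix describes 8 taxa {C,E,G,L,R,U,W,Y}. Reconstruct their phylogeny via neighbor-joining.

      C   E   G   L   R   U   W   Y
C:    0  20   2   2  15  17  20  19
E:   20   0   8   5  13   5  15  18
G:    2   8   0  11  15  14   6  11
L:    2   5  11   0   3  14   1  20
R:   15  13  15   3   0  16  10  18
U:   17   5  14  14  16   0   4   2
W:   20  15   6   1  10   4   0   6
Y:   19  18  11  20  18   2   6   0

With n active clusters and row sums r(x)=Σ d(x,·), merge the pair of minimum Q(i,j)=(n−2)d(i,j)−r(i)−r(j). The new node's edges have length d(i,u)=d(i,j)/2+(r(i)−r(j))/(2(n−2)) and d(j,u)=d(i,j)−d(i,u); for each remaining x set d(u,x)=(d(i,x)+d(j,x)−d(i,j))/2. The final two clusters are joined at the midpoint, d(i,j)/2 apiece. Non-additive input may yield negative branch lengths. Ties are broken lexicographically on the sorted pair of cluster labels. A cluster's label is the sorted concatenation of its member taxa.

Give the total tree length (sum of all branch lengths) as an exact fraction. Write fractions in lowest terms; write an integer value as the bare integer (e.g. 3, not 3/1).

1. join U+Y (d=2, Q=-154) ⇒ UY; edges |U|=-5/6, |Y|=17/6
  updated: d(C,UY)=17, d(E,UY)=21/2, d(G,UY)=23/2, d(L,UY)=16, d(R,UY)=16, d(UY,W)=4
2. join C+G (d=2, Q=-239/2) ⇒ CG; edges |C|=13/4, |G|=-5/4
  updated: d(CG,E)=13, d(CG,L)=11/2, d(CG,R)=14, d(CG,UY)=53/4, d(CG,W)=12
3. join UY+W (d=4, Q=-343/4) ⇒ UWY; edges |UY|=135/32, |W|=-7/32
  updated: d(CG,UWY)=85/8, d(E,UWY)=43/4, d(L,UWY)=13/2, d(R,UWY)=11
4. join L+R (d=3, Q=-52) ⇒ LR; edges |L|=-2, |R|=5
  updated: d(CG,LR)=33/4, d(E,LR)=15/2, d(LR,UWY)=29/4
5. join CG+UWY (d=85/8, Q=-157/4) ⇒ CGUWY; edges |CG|=49/8, |UWY|=9/2
  updated: d(CGUWY,E)=105/16, d(CGUWY,LR)=39/16
6. join CGUWY+E (d=105/16, Q=-33/2) ⇒ CEGUWY; edges |CGUWY|=3/4, |E|=93/16
  updated: d(CEGUWY,LR)=27/16
7. join CEGUWY+LR (d=27/16) ⇒ CEGLRUWY; edges |CEGUWY|=27/32, |LR|=27/32
final tree: ((((C:13/4,G:-5/4):49/8,((U:-5/6,Y:17/6):135/32,W:-7/32):9/2):3/4,E:93/16):27/32,(L:-2,R:5):27/32)
total length: 239/8

239/8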